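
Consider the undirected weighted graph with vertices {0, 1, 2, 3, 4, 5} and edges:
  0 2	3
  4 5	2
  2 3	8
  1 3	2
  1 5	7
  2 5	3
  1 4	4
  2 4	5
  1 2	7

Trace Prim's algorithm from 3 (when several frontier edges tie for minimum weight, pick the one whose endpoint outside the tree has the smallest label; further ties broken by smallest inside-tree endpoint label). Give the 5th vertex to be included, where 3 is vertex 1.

2

Grow the tree from 3 using Prim:
Step 1: frontier [1 3 2, 2 3 8] → take 1 3 (2); add 1.
Step 2: frontier [1 4 4, 1 2 7, 1 5 7, 2 3 8] → take 1 4 (4); add 4.
Step 3: frontier [1 2 7, 1 5 7, 2 3 8, 4 5 2, 2 4 5] → take 4 5 (2); add 5.
Step 4: frontier [1 2 7, 2 3 8, 2 4 5, 2 5 3] → take 2 5 (3); add 2.
Step 5: frontier [0 2 3] → take 0 2 (3); add 0.
Vertex order: 3, 1, 4, 5, 2, 0. The 5th vertex is 2.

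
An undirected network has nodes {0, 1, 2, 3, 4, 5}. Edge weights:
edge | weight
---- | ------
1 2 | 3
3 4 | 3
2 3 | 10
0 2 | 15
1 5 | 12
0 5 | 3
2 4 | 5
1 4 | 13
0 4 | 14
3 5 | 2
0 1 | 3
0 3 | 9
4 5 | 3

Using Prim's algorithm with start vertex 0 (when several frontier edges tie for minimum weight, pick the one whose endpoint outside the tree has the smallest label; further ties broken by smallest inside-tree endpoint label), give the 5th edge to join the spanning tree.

Grow the tree from 0 using Prim:
Step 1: cheapest edge leaving the tree is 0 1 (3); add 1.
Step 2: cheapest edge leaving the tree is 1 2 (3); add 2.
Step 3: cheapest edge leaving the tree is 0 5 (3); add 5.
Step 4: cheapest edge leaving the tree is 3 5 (2); add 3.
Step 5: cheapest edge leaving the tree is 3 4 (3); add 4.
The 5th edge added is 3 4.

3-4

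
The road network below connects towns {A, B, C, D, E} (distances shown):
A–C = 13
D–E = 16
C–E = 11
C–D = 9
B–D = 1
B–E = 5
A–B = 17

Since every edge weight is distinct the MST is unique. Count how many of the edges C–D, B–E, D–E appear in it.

Kruskal: consider edges lightest-first.
B–D (1): add. Components now {A} {B,D} {C} {E}
B–E (5): add. Components now {A} {B,D,E} {C}
C–D (9): add. Components now {A} {B,C,D,E}
C–E (11): skip — C and E already connected.
A–C (13): add. Components now {A,B,C,D,E}
MST edge set: {B–D, B–E, C–D, A–C}.
Of the listed edges, {C–D, B–E} are in the MST → 2.

2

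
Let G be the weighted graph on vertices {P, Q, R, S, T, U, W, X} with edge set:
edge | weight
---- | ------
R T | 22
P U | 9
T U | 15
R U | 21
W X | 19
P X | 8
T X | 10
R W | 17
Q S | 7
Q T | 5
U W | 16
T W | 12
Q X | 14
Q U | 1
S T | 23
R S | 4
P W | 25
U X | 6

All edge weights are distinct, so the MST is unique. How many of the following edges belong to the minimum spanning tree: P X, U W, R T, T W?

Kruskal: consider edges lightest-first.
Q U (1): add — endpoints in different components.
R S (4): add — endpoints in different components.
Q T (5): add — endpoints in different components.
U X (6): add — endpoints in different components.
Q S (7): add — endpoints in different components.
P X (8): add — endpoints in different components.
P U (9): skip — P and U already connected.
T X (10): skip — X and T already connected.
T W (12): add — endpoints in different components.
MST edge set: {Q U, R S, Q T, U X, Q S, P X, T W}.
Of the listed edges, {P X, T W} are in the MST → 2.

2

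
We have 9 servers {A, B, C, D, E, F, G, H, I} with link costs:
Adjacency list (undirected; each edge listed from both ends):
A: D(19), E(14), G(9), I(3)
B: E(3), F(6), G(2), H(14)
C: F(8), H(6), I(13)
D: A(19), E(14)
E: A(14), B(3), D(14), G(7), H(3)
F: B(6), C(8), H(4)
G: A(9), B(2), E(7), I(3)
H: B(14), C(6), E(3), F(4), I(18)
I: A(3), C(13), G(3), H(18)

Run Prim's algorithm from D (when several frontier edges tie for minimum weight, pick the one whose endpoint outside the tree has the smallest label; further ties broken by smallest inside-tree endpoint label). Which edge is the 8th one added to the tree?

Prim's algorithm from D:
Step 1: cheapest edge leaving the tree is D-E (14); add E.
Step 2: cheapest edge leaving the tree is B-E (3); add B.
Step 3: cheapest edge leaving the tree is B-G (2); add G.
Step 4: cheapest edge leaving the tree is E-H (3); add H.
Step 5: cheapest edge leaving the tree is G-I (3); add I.
Step 6: cheapest edge leaving the tree is A-I (3); add A.
Step 7: cheapest edge leaving the tree is F-H (4); add F.
Step 8: cheapest edge leaving the tree is C-H (6); add C.
The 8th edge added is C-H.

C-H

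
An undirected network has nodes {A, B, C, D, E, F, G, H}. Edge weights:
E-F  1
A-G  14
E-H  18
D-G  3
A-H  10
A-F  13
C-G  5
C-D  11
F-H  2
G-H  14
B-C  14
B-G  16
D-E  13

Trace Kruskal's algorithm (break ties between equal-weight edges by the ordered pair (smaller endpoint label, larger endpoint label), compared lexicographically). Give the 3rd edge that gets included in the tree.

Kruskal's algorithm — process edges by increasing weight (ties by edge label):
E-F (1): add — endpoints in different components.
F-H (2): add — endpoints in different components.
D-G (3): add — endpoints in different components.
C-G (5): add — endpoints in different components.
A-H (10): add — endpoints in different components.
C-D (11): skip — C and D already connected.
A-F (13): skip — A and F already connected.
D-E (13): add — endpoints in different components.
A-G (14): skip — A and G already connected.
B-C (14): add — endpoints in different components.
The 3rd edge added is D-G.

D-G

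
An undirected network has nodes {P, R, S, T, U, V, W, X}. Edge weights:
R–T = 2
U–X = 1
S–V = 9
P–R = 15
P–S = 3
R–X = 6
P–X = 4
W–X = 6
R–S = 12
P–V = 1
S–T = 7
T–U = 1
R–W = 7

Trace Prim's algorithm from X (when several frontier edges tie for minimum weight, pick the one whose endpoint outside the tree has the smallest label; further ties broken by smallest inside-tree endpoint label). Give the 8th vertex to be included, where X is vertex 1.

W

Grow the tree from X using Prim:
Step 1: frontier [U–X 1, P–X 4, R–X 6, W–X 6] → take U–X (1); add U.
Step 2: frontier [T–U 1, P–X 4, R–X 6, W–X 6] → take T–U (1); add T.
Step 3: frontier [R–T 2, S–T 7, P–X 4, R–X 6, W–X 6] → take R–T (2); add R.
Step 4: frontier [R–W 7, R–S 12, P–R 15, S–T 7, P–X 4, W–X 6] → take P–X (4); add P.
Step 5: frontier [P–V 1, P–S 3, R–W 7, R–S 12, S–T 7, W–X 6] → take P–V (1); add V.
Step 6: frontier [P–S 3, R–W 7, R–S 12, S–T 7, S–V 9, W–X 6] → take P–S (3); add S.
Step 7: frontier [R–W 7, W–X 6] → take W–X (6); add W.
Vertex order: X, U, T, R, P, V, S, W. The 8th vertex is W.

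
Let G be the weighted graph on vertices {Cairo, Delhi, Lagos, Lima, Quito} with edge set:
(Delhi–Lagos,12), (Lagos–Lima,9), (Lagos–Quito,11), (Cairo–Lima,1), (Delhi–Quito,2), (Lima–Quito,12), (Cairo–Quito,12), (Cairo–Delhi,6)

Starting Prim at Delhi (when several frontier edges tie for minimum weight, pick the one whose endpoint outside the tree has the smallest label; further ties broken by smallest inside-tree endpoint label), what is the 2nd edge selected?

Prim's algorithm from Delhi:
Step 1: cheapest edge leaving the tree is Delhi–Quito (2); add Quito.
Step 2: cheapest edge leaving the tree is Cairo–Delhi (6); add Cairo.
Step 3: cheapest edge leaving the tree is Cairo–Lima (1); add Lima.
Step 4: cheapest edge leaving the tree is Lagos–Lima (9); add Lagos.
The 2nd edge added is Cairo–Delhi.

Cairo-Delhi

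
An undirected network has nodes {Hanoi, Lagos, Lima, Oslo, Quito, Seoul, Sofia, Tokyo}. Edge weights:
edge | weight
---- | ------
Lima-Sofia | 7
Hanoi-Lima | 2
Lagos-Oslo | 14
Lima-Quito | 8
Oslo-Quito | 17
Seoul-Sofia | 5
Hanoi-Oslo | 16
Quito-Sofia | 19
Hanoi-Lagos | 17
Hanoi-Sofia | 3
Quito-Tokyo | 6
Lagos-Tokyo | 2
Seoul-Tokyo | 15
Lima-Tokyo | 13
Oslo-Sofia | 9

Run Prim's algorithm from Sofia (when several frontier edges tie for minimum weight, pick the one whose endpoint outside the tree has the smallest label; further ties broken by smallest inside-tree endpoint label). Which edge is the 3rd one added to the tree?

Prim, starting at Sofia.
Step 1: cheapest edge leaving the tree is Hanoi-Sofia (3); add Hanoi.
Step 2: cheapest edge leaving the tree is Hanoi-Lima (2); add Lima.
Step 3: cheapest edge leaving the tree is Seoul-Sofia (5); add Seoul.
Step 4: cheapest edge leaving the tree is Lima-Quito (8); add Quito.
Step 5: cheapest edge leaving the tree is Quito-Tokyo (6); add Tokyo.
Step 6: cheapest edge leaving the tree is Lagos-Tokyo (2); add Lagos.
Step 7: cheapest edge leaving the tree is Oslo-Sofia (9); add Oslo.
The 3rd edge added is Seoul-Sofia.

Seoul-Sofia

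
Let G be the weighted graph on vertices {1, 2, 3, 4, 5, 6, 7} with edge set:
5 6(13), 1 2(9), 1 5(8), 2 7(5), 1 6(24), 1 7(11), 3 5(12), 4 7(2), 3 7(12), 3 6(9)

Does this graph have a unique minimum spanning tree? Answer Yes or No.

Kruskal: consider edges lightest-first.
4 7 (2): add. Components now {1} {2} {3} {4,7} {5} {6}
2 7 (5): add. Components now {1} {2,4,7} {3} {5} {6}
1 5 (8): add. Components now {1,5} {2,4,7} {3} {6}
1 2 (9): add. Components now {1,2,4,5,7} {3} {6}
3 6 (9): add. Components now {1,2,4,5,7} {3,6}
1 7 (11): skip — 1 and 7 already connected.
3 5 (12): add. Components now {1,2,3,4,5,6,7}
Non-tree edge 3 7 has weight 12, equal to the heaviest edge on its tree cycle — swapping gives another MST of the same weight. Not unique.

No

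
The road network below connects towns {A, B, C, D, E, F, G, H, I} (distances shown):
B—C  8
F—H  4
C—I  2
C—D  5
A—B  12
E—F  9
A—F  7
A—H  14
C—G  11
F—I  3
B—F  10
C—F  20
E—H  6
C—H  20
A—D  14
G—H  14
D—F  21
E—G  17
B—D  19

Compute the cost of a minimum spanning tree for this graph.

46

Grow the tree from E using Prim:
Step 1: cheapest edge leaving the tree is E—H (6); add H.
Step 2: cheapest edge leaving the tree is F—H (4); add F.
Step 3: cheapest edge leaving the tree is F—I (3); add I.
Step 4: cheapest edge leaving the tree is C—I (2); add C.
Step 5: cheapest edge leaving the tree is C—D (5); add D.
Step 6: cheapest edge leaving the tree is A—F (7); add A.
Step 7: cheapest edge leaving the tree is B—C (8); add B.
Step 8: cheapest edge leaving the tree is C—G (11); add G.
MST edges: E—H, F—H, F—I, C—I, C—D, A—F, B—C, C—G; total weight 6+4+3+2+5+7+8+11 = 46.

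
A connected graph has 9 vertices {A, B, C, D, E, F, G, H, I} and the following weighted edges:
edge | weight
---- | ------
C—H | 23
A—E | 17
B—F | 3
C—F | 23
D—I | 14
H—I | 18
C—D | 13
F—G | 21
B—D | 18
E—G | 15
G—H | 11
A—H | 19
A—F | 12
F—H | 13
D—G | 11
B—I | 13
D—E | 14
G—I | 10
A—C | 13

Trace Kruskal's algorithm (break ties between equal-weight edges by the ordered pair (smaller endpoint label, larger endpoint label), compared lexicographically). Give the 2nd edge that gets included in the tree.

G-I

Kruskal's algorithm — process edges by increasing weight (ties by edge label):
B—F (3): add — endpoints in different components.
G—I (10): add — endpoints in different components.
D—G (11): add — endpoints in different components.
G—H (11): add — endpoints in different components.
A—F (12): add — endpoints in different components.
A—C (13): add — endpoints in different components.
B—I (13): add — endpoints in different components.
C—D (13): skip — C and D already connected.
F—H (13): skip — F and H already connected.
D—E (14): add — endpoints in different components.
The 2nd edge added is G—I.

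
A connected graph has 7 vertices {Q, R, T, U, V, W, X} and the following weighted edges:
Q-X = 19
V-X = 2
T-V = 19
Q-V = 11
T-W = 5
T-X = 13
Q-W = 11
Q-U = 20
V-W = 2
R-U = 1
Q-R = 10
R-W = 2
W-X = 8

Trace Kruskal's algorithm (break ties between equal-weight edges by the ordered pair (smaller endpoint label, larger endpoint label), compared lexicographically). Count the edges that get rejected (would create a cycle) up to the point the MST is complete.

1

Kruskal's algorithm — process edges by increasing weight (ties by edge label):
R-U (1): add — endpoints in different components.
R-W (2): add — endpoints in different components.
V-W (2): add — endpoints in different components.
V-X (2): add — endpoints in different components.
T-W (5): add — endpoints in different components.
W-X (8): skip — W and X already connected.
Q-R (10): add — endpoints in different components.
Edges rejected before the tree was complete: 1.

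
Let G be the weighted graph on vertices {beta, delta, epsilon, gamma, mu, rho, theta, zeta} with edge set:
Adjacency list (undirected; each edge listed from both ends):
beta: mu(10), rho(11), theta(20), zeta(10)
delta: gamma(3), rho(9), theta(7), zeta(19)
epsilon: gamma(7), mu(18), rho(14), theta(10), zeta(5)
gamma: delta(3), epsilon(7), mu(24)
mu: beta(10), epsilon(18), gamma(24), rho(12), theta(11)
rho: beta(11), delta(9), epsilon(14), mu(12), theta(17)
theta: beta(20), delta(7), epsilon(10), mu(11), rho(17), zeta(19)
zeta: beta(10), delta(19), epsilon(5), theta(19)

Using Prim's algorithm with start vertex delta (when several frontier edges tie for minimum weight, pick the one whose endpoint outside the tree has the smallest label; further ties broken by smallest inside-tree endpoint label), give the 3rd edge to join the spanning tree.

Prim's algorithm from delta:
Step 1: cheapest edge leaving the tree is delta–gamma (3); add gamma.
Step 2: cheapest edge leaving the tree is epsilon–gamma (7); add epsilon.
Step 3: cheapest edge leaving the tree is epsilon–zeta (5); add zeta.
Step 4: cheapest edge leaving the tree is delta–theta (7); add theta.
Step 5: cheapest edge leaving the tree is delta–rho (9); add rho.
Step 6: cheapest edge leaving the tree is beta–zeta (10); add beta.
Step 7: cheapest edge leaving the tree is beta–mu (10); add mu.
The 3rd edge added is epsilon–zeta.

epsilon-zeta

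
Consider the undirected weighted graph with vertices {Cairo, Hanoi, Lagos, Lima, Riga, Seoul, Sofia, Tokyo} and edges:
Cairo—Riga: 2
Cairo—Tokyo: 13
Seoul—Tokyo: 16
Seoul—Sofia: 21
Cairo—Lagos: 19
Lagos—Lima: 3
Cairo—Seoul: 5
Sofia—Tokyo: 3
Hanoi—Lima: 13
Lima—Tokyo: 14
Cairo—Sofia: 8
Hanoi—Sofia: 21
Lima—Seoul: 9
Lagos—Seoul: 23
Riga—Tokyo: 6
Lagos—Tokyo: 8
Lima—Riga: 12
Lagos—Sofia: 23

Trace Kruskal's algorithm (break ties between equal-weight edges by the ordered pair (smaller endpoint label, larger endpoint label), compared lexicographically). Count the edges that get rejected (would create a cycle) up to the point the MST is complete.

Kruskal: consider edges lightest-first.
Cairo—Riga (2): add — endpoints in different components.
Lagos—Lima (3): add — endpoints in different components.
Sofia—Tokyo (3): add — endpoints in different components.
Cairo—Seoul (5): add — endpoints in different components.
Riga—Tokyo (6): add — endpoints in different components.
Cairo—Sofia (8): skip — Sofia and Cairo already connected.
Lagos—Tokyo (8): add — endpoints in different components.
Lima—Seoul (9): skip — Lima and Seoul already connected.
Lima—Riga (12): skip — Lima and Riga already connected.
Cairo—Tokyo (13): skip — Tokyo and Cairo already connected.
Hanoi—Lima (13): add — endpoints in different components.
Edges rejected before the tree was complete: 4.

4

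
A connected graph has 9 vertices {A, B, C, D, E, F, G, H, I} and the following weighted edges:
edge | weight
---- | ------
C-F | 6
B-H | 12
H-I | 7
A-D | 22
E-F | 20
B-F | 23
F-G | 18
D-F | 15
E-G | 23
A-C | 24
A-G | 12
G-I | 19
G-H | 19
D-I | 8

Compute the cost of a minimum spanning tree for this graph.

Kruskal's algorithm — process edges by increasing weight (ties by edge label):
C-F (6): add — endpoints in different components.
H-I (7): add — endpoints in different components.
D-I (8): add — endpoints in different components.
A-G (12): add — endpoints in different components.
B-H (12): add — endpoints in different components.
D-F (15): add — endpoints in different components.
F-G (18): add — endpoints in different components.
G-H (19): skip — G and H already connected.
G-I (19): skip — G and I already connected.
E-F (20): add — endpoints in different components.
MST edges: C-F, H-I, D-I, A-G, B-H, D-F, F-G, E-F; total weight 6+7+8+12+12+15+18+20 = 98.

98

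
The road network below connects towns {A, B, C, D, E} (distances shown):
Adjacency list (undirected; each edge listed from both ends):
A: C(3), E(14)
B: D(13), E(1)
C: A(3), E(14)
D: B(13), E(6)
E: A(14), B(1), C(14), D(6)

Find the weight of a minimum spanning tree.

Grow the tree from C using Prim:
Step 1: frontier [A—C 3, C—E 14] → take A—C (3); add A.
Step 2: frontier [A—E 14, C—E 14] → take A—E (14); add E.
Step 3: frontier [B—E 1, D—E 6] → take B—E (1); add B.
Step 4: frontier [B—D 13, D—E 6] → take D—E (6); add D.
MST edges: A—C, A—E, B—E, D—E; total weight 3+14+1+6 = 24.

24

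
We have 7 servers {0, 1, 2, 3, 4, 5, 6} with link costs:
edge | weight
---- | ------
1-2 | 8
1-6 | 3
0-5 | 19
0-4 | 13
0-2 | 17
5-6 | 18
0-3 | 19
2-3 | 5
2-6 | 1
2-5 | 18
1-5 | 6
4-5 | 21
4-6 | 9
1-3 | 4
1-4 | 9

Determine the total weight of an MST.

36

Prim's algorithm from 5:
Step 1: cheapest edge leaving the tree is 1-5 (6); add 1.
Step 2: cheapest edge leaving the tree is 1-6 (3); add 6.
Step 3: cheapest edge leaving the tree is 2-6 (1); add 2.
Step 4: cheapest edge leaving the tree is 1-3 (4); add 3.
Step 5: cheapest edge leaving the tree is 1-4 (9); add 4.
Step 6: cheapest edge leaving the tree is 0-4 (13); add 0.
MST edges: 1-5, 1-6, 2-6, 1-3, 1-4, 0-4; total weight 6+3+1+4+9+13 = 36.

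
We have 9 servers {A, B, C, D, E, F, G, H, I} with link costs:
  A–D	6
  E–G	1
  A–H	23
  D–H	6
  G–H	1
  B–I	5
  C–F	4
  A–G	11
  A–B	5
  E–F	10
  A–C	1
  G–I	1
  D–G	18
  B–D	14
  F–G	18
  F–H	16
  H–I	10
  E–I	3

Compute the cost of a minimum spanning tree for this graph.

24

Grow the tree from E using Prim:
Step 1: cheapest edge leaving the tree is E–G (1); add G.
Step 2: cheapest edge leaving the tree is G–H (1); add H.
Step 3: cheapest edge leaving the tree is G–I (1); add I.
Step 4: cheapest edge leaving the tree is B–I (5); add B.
Step 5: cheapest edge leaving the tree is A–B (5); add A.
Step 6: cheapest edge leaving the tree is A–C (1); add C.
Step 7: cheapest edge leaving the tree is C–F (4); add F.
Step 8: cheapest edge leaving the tree is A–D (6); add D.
MST edges: E–G, G–H, G–I, B–I, A–B, A–C, C–F, A–D; total weight 1+1+1+5+5+1+4+6 = 24.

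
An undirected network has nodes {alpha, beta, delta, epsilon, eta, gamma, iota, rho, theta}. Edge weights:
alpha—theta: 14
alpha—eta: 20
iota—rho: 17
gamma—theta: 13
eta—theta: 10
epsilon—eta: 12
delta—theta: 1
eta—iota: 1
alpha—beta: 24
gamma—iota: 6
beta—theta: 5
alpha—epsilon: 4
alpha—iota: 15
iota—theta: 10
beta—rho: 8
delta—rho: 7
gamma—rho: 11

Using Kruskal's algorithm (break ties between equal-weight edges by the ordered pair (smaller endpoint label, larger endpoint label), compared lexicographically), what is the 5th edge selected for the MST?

Kruskal's algorithm — process edges by increasing weight (ties by edge label):
delta—theta (1): add — endpoints in different components.
eta—iota (1): add — endpoints in different components.
alpha—epsilon (4): add — endpoints in different components.
beta—theta (5): add — endpoints in different components.
gamma—iota (6): add — endpoints in different components.
delta—rho (7): add — endpoints in different components.
beta—rho (8): skip — beta and rho already connected.
eta—theta (10): add — endpoints in different components.
iota—theta (10): skip — iota and theta already connected.
gamma—rho (11): skip — gamma and rho already connected.
epsilon—eta (12): add — endpoints in different components.
The 5th edge added is gamma—iota.

gamma-iota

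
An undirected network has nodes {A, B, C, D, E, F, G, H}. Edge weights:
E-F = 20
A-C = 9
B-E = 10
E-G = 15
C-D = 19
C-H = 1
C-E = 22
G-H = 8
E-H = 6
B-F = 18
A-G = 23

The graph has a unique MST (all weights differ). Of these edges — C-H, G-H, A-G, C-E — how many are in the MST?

2

Kruskal's algorithm — process edges by increasing weight (ties by edge label):
C-H (1): add — endpoints in different components.
E-H (6): add — endpoints in different components.
G-H (8): add — endpoints in different components.
A-C (9): add — endpoints in different components.
B-E (10): add — endpoints in different components.
E-G (15): skip — E and G already connected.
B-F (18): add — endpoints in different components.
C-D (19): add — endpoints in different components.
MST edge set: {C-H, E-H, G-H, A-C, B-E, B-F, C-D}.
Of the listed edges, {C-H, G-H} are in the MST → 2.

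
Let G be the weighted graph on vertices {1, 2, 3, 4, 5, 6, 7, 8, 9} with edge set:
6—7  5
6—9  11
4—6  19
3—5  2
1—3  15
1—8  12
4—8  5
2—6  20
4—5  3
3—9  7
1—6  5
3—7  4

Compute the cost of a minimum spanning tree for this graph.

Grow the tree from 2 using Prim:
Step 1: cheapest edge leaving the tree is 2—6 (20); add 6.
Step 2: cheapest edge leaving the tree is 1—6 (5); add 1.
Step 3: cheapest edge leaving the tree is 6—7 (5); add 7.
Step 4: cheapest edge leaving the tree is 3—7 (4); add 3.
Step 5: cheapest edge leaving the tree is 3—5 (2); add 5.
Step 6: cheapest edge leaving the tree is 4—5 (3); add 4.
Step 7: cheapest edge leaving the tree is 4—8 (5); add 8.
Step 8: cheapest edge leaving the tree is 3—9 (7); add 9.
MST edges: 2—6, 1—6, 6—7, 3—7, 3—5, 4—5, 4—8, 3—9; total weight 20+5+5+4+2+3+5+7 = 51.

51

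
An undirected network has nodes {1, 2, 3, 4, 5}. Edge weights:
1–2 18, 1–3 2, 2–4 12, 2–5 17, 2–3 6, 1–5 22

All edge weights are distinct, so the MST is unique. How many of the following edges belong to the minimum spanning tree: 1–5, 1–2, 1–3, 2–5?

Kruskal: consider edges lightest-first.
1–3 (2): add — endpoints in different components.
2–3 (6): add — endpoints in different components.
2–4 (12): add — endpoints in different components.
2–5 (17): add — endpoints in different components.
MST edge set: {1–3, 2–3, 2–4, 2–5}.
Of the listed edges, {1–3, 2–5} are in the MST → 2.

2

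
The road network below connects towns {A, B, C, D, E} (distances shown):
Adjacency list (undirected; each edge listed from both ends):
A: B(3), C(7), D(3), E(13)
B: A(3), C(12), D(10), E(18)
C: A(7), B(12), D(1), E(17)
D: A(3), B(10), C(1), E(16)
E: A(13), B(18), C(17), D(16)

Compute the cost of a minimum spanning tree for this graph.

20

Kruskal: consider edges lightest-first.
C–D (1): add. Components now {A} {B} {C,D} {E}
A–B (3): add. Components now {A,B} {C,D} {E}
A–D (3): add. Components now {A,B,C,D} {E}
A–C (7): skip — A and C already connected.
B–D (10): skip — B and D already connected.
B–C (12): skip — B and C already connected.
A–E (13): add. Components now {A,B,C,D,E}
MST edges: C–D, A–B, A–D, A–E; total weight 1+3+3+13 = 20.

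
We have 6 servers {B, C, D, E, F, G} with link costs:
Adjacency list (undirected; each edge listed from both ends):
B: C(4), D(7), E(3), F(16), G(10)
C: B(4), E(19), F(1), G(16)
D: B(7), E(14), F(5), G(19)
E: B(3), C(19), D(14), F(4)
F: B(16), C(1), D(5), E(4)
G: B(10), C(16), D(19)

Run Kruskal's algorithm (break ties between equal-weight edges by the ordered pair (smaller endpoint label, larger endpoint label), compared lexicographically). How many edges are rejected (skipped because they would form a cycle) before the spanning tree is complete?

2

Sort edges by weight, then run Kruskal:
C—F (1): add — endpoints in different components.
B—E (3): add — endpoints in different components.
B—C (4): add — endpoints in different components.
E—F (4): skip — E and F already connected.
D—F (5): add — endpoints in different components.
B—D (7): skip — B and D already connected.
B—G (10): add — endpoints in different components.
Edges rejected before the tree was complete: 2.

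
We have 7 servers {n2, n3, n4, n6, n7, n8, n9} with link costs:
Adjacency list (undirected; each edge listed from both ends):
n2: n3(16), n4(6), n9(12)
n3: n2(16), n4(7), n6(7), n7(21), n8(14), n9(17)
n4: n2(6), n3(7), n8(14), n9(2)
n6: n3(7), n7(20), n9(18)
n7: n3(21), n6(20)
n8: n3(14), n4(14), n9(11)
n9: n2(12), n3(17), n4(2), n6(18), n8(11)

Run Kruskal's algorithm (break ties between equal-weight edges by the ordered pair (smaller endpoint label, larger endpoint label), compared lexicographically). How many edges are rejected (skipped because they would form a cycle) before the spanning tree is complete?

Sort edges by weight, then run Kruskal:
n4—n9 (2): add. Components now {n2} {n4,n9} {n3} {n6} {n7} {n8}
n2—n4 (6): add. Components now {n2,n4,n9} {n3} {n6} {n7} {n8}
n3—n4 (7): add. Components now {n2,n3,n4,n9} {n6} {n7} {n8}
n3—n6 (7): add. Components now {n2,n3,n4,n6,n9} {n7} {n8}
n8—n9 (11): add. Components now {n2,n3,n4,n6,n8,n9} {n7}
n2—n9 (12): skip — n2 and n9 already connected.
n3—n8 (14): skip — n3 and n8 already connected.
n4—n8 (14): skip — n4 and n8 already connected.
n2—n3 (16): skip — n2 and n3 already connected.
n3—n9 (17): skip — n9 and n3 already connected.
n6—n9 (18): skip — n9 and n6 already connected.
n6—n7 (20): add. Components now {n2,n3,n4,n6,n7,n8,n9}
Edges rejected before the tree was complete: 6.

6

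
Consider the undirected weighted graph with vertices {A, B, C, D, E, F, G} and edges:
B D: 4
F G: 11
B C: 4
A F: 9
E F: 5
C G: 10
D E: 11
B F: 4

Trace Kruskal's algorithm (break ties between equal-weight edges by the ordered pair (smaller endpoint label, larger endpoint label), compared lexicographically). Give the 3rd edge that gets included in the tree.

Sort edges by weight, then run Kruskal:
B C (4): add — endpoints in different components.
B D (4): add — endpoints in different components.
B F (4): add — endpoints in different components.
E F (5): add — endpoints in different components.
A F (9): add — endpoints in different components.
C G (10): add — endpoints in different components.
The 3rd edge added is B F.

B-F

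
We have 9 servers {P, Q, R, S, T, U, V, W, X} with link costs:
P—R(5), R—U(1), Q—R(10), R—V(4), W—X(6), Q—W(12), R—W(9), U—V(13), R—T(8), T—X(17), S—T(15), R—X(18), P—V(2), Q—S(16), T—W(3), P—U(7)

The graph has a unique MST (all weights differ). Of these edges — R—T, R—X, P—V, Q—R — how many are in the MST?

3

Kruskal: consider edges lightest-first.
R—U (1): add — endpoints in different components.
P—V (2): add — endpoints in different components.
T—W (3): add — endpoints in different components.
R—V (4): add — endpoints in different components.
P—R (5): skip — P and R already connected.
W—X (6): add — endpoints in different components.
P—U (7): skip — P and U already connected.
R—T (8): add — endpoints in different components.
R—W (9): skip — R and W already connected.
Q—R (10): add — endpoints in different components.
Q—W (12): skip — Q and W already connected.
U—V (13): skip — U and V already connected.
S—T (15): add — endpoints in different components.
MST edge set: {R—U, P—V, T—W, R—V, W—X, R—T, Q—R, S—T}.
Of the listed edges, {R—T, P—V, Q—R} are in the MST → 3.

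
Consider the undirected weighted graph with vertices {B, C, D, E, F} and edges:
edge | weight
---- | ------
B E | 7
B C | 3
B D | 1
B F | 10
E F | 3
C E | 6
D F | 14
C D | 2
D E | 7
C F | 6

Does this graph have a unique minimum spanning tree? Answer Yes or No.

Kruskal: consider edges lightest-first.
B D (1): add — endpoints in different components.
C D (2): add — endpoints in different components.
B C (3): skip — B and C already connected.
E F (3): add — endpoints in different components.
C E (6): add — endpoints in different components.
Non-tree edge C F has weight 6, equal to the heaviest edge on its tree cycle — swapping gives another MST of the same weight. Not unique.

No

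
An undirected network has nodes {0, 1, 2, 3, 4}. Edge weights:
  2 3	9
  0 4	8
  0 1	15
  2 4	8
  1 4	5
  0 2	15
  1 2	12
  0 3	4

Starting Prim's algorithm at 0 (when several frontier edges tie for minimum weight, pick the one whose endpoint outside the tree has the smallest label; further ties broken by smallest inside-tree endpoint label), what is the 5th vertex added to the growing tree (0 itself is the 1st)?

Prim, starting at 0.
Step 1: cheapest edge leaving the tree is 0 3 (4); add 3.
Step 2: cheapest edge leaving the tree is 0 4 (8); add 4.
Step 3: cheapest edge leaving the tree is 1 4 (5); add 1.
Step 4: cheapest edge leaving the tree is 2 4 (8); add 2.
Vertex order: 0, 3, 4, 1, 2. The 5th vertex is 2.

2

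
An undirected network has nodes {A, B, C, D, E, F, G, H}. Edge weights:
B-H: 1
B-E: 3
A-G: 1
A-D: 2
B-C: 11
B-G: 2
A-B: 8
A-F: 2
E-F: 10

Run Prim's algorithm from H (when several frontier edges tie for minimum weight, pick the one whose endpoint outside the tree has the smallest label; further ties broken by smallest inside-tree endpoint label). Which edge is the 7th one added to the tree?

B-C

Grow the tree from H using Prim:
Step 1: cheapest edge leaving the tree is B-H (1); add B.
Step 2: cheapest edge leaving the tree is B-G (2); add G.
Step 3: cheapest edge leaving the tree is A-G (1); add A.
Step 4: cheapest edge leaving the tree is A-D (2); add D.
Step 5: cheapest edge leaving the tree is A-F (2); add F.
Step 6: cheapest edge leaving the tree is B-E (3); add E.
Step 7: cheapest edge leaving the tree is B-C (11); add C.
The 7th edge added is B-C.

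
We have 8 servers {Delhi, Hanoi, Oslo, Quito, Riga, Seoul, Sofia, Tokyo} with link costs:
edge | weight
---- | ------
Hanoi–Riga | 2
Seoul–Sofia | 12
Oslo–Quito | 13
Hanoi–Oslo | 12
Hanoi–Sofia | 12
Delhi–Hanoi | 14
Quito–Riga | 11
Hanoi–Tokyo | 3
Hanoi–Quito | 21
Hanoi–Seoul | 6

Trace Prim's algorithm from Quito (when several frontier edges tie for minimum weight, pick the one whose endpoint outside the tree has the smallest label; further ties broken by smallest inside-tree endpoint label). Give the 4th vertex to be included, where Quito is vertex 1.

Tokyo

Grow the tree from Quito using Prim:
Step 1: cheapest edge leaving the tree is Quito–Riga (11); add Riga.
Step 2: cheapest edge leaving the tree is Hanoi–Riga (2); add Hanoi.
Step 3: cheapest edge leaving the tree is Hanoi–Tokyo (3); add Tokyo.
Step 4: cheapest edge leaving the tree is Hanoi–Seoul (6); add Seoul.
Step 5: cheapest edge leaving the tree is Hanoi–Oslo (12); add Oslo.
Step 6: cheapest edge leaving the tree is Hanoi–Sofia (12); add Sofia.
Step 7: cheapest edge leaving the tree is Delhi–Hanoi (14); add Delhi.
Vertex order: Quito, Riga, Hanoi, Tokyo, Seoul, Oslo, Sofia, Delhi. The 4th vertex is Tokyo.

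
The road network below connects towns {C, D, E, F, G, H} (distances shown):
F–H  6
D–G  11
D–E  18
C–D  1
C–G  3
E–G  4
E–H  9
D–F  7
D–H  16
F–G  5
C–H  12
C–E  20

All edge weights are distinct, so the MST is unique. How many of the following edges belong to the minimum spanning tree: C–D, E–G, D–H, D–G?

Kruskal's algorithm — process edges by increasing weight (ties by edge label):
C–D (1): add. Components now {C,D} {E} {F} {G} {H}
C–G (3): add. Components now {C,D,G} {E} {F} {H}
E–G (4): add. Components now {C,D,E,G} {F} {H}
F–G (5): add. Components now {C,D,E,F,G} {H}
F–H (6): add. Components now {C,D,E,F,G,H}
MST edge set: {C–D, C–G, E–G, F–G, F–H}.
Of the listed edges, {C–D, E–G} are in the MST → 2.

2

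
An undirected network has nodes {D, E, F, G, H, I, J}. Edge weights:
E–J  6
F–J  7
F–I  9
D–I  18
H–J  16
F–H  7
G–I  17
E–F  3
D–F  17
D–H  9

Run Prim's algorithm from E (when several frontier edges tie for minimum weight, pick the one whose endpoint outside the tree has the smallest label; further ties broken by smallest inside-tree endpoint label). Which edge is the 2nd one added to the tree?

E-J

Prim's algorithm from E:
Step 1: cheapest edge leaving the tree is E–F (3); add F.
Step 2: cheapest edge leaving the tree is E–J (6); add J.
Step 3: cheapest edge leaving the tree is F–H (7); add H.
Step 4: cheapest edge leaving the tree is D–H (9); add D.
Step 5: cheapest edge leaving the tree is F–I (9); add I.
Step 6: cheapest edge leaving the tree is G–I (17); add G.
The 2nd edge added is E–J.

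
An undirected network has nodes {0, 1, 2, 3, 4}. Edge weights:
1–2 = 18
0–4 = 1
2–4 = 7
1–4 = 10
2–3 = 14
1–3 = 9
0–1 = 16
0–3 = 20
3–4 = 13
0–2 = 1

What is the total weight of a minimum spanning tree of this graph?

Grow the tree from 3 using Prim:
Step 1: frontier [1–3 9, 3–4 13, 2–3 14, 0–3 20] → take 1–3 (9); add 1.
Step 2: frontier [1–4 10, 0–1 16, 1–2 18, 3–4 13, 2–3 14, 0–3 20] → take 1–4 (10); add 4.
Step 3: frontier [0–1 16, 1–2 18, 2–3 14, 0–3 20, 0–4 1, 2–4 7] → take 0–4 (1); add 0.
Step 4: frontier [0–2 1, 1–2 18, 2–3 14, 2–4 7] → take 0–2 (1); add 2.
MST edges: 1–3, 1–4, 0–4, 0–2; total weight 9+10+1+1 = 21.

21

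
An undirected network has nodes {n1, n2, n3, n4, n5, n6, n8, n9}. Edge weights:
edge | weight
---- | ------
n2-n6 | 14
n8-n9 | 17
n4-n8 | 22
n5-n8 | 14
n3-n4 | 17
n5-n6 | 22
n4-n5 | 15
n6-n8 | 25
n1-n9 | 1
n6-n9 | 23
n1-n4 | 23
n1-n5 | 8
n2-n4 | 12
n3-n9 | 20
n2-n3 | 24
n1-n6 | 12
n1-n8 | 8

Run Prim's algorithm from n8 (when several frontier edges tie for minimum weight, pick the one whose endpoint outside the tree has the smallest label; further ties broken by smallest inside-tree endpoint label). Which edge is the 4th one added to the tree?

n1-n6

Prim, starting at n8.
Step 1: cheapest edge leaving the tree is n1-n8 (8); add n1.
Step 2: cheapest edge leaving the tree is n1-n9 (1); add n9.
Step 3: cheapest edge leaving the tree is n1-n5 (8); add n5.
Step 4: cheapest edge leaving the tree is n1-n6 (12); add n6.
Step 5: cheapest edge leaving the tree is n2-n6 (14); add n2.
Step 6: cheapest edge leaving the tree is n2-n4 (12); add n4.
Step 7: cheapest edge leaving the tree is n3-n4 (17); add n3.
The 4th edge added is n1-n6.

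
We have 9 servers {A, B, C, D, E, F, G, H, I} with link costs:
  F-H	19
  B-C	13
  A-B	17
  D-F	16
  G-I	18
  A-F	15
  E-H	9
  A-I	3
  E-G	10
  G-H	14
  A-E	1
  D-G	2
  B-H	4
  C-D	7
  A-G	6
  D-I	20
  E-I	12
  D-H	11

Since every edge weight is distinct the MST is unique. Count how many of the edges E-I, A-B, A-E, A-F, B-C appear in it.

Sort edges by weight, then run Kruskal:
A-E (1): add — endpoints in different components.
D-G (2): add — endpoints in different components.
A-I (3): add — endpoints in different components.
B-H (4): add — endpoints in different components.
A-G (6): add — endpoints in different components.
C-D (7): add — endpoints in different components.
E-H (9): add — endpoints in different components.
E-G (10): skip — E and G already connected.
D-H (11): skip — D and H already connected.
E-I (12): skip — E and I already connected.
B-C (13): skip — B and C already connected.
G-H (14): skip — G and H already connected.
A-F (15): add — endpoints in different components.
MST edge set: {A-E, D-G, A-I, B-H, A-G, C-D, E-H, A-F}.
Of the listed edges, {A-E, A-F} are in the MST → 2.

2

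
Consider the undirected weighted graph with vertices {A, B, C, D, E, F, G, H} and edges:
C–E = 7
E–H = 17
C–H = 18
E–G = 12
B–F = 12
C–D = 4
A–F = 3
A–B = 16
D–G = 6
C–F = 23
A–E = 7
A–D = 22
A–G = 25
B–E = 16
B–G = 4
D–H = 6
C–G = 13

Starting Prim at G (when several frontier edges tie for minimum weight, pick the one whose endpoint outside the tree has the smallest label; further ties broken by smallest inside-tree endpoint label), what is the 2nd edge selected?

Prim, starting at G.
Step 1: cheapest edge leaving the tree is B–G (4); add B.
Step 2: cheapest edge leaving the tree is D–G (6); add D.
Step 3: cheapest edge leaving the tree is C–D (4); add C.
Step 4: cheapest edge leaving the tree is D–H (6); add H.
Step 5: cheapest edge leaving the tree is C–E (7); add E.
Step 6: cheapest edge leaving the tree is A–E (7); add A.
Step 7: cheapest edge leaving the tree is A–F (3); add F.
The 2nd edge added is D–G.

D-G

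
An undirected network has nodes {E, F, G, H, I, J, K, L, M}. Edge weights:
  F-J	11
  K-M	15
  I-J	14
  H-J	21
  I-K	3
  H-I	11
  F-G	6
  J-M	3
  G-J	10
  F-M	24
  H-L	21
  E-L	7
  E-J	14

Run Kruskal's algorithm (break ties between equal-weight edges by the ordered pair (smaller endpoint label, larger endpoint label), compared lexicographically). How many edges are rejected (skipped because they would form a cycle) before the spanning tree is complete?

1

Kruskal: consider edges lightest-first.
I-K (3): add — endpoints in different components.
J-M (3): add — endpoints in different components.
F-G (6): add — endpoints in different components.
E-L (7): add — endpoints in different components.
G-J (10): add — endpoints in different components.
F-J (11): skip — F and J already connected.
H-I (11): add — endpoints in different components.
E-J (14): add — endpoints in different components.
I-J (14): add — endpoints in different components.
Edges rejected before the tree was complete: 1.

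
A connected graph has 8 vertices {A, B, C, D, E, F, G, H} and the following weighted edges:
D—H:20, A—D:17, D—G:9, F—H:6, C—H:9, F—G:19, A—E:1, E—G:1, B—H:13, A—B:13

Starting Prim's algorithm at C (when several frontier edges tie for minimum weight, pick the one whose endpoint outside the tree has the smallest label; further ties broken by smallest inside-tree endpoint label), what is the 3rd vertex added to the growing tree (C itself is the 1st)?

F

Prim's algorithm from C:
Step 1: frontier [C—H 9] → take C—H (9); add H.
Step 2: frontier [F—H 6, B—H 13, D—H 20] → take F—H (6); add F.
Step 3: frontier [F—G 19, B—H 13, D—H 20] → take B—H (13); add B.
Step 4: frontier [A—B 13, F—G 19, D—H 20] → take A—B (13); add A.
Step 5: frontier [A—E 1, A—D 17, F—G 19, D—H 20] → take A—E (1); add E.
Step 6: frontier [A—D 17, E—G 1, F—G 19, D—H 20] → take E—G (1); add G.
Step 7: frontier [A—D 17, D—G 9, D—H 20] → take D—G (9); add D.
Vertex order: C, H, F, B, A, E, G, D. The 3rd vertex is F.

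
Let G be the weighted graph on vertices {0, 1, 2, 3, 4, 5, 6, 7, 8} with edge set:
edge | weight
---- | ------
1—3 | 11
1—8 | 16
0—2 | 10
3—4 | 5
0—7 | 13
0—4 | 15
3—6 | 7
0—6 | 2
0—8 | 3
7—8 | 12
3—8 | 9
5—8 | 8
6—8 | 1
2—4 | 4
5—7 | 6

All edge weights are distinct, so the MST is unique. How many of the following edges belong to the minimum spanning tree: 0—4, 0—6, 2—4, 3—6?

3

Kruskal: consider edges lightest-first.
6—8 (1): add — endpoints in different components.
0—6 (2): add — endpoints in different components.
0—8 (3): skip — 0 and 8 already connected.
2—4 (4): add — endpoints in different components.
3—4 (5): add — endpoints in different components.
5—7 (6): add — endpoints in different components.
3—6 (7): add — endpoints in different components.
5—8 (8): add — endpoints in different components.
3—8 (9): skip — 3 and 8 already connected.
0—2 (10): skip — 0 and 2 already connected.
1—3 (11): add — endpoints in different components.
MST edge set: {6—8, 0—6, 2—4, 3—4, 5—7, 3—6, 5—8, 1—3}.
Of the listed edges, {0—6, 2—4, 3—6} are in the MST → 3.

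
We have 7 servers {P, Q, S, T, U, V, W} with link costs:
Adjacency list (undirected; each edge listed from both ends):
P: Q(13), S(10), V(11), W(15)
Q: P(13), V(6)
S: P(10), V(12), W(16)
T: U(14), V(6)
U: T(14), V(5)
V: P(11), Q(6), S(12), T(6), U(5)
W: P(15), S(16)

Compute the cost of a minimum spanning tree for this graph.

Grow the tree from P using Prim:
Step 1: cheapest edge leaving the tree is P-S (10); add S.
Step 2: cheapest edge leaving the tree is P-V (11); add V.
Step 3: cheapest edge leaving the tree is U-V (5); add U.
Step 4: cheapest edge leaving the tree is Q-V (6); add Q.
Step 5: cheapest edge leaving the tree is T-V (6); add T.
Step 6: cheapest edge leaving the tree is P-W (15); add W.
MST edges: P-S, P-V, U-V, Q-V, T-V, P-W; total weight 10+11+5+6+6+15 = 53.

53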